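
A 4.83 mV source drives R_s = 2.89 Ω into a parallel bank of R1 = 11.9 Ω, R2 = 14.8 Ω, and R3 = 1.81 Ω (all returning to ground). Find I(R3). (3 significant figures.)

I ≈ 0.879 mA

Combine the parallel branches: R_p = (1/11.9 + 1/14.8 + 1/1.81)⁻¹ = 1.420 Ω.
V_A by voltage divider: V_A = 4.83 × 1.420/(2.89 + 1.420) = 1.592 mV.
Branch current I = V_A/R3 = 1.592/1.81 = 0.8793 mA.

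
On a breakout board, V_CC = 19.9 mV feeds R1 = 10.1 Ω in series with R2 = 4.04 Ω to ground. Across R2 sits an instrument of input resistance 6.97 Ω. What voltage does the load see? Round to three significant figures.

V_out ≈ 4.02 mV

First combine the lower leg with the load: R2 ‖ R_L = 2.558 Ω.
Then V_out = V_CC · R2'/(R1 + R2') = 19.9 × 2.558/12.66 = 4.021 mV.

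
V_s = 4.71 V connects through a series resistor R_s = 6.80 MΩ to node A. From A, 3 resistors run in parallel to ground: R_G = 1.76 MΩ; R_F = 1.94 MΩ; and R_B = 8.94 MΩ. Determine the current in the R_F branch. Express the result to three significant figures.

I ≈ 0.266 µA

Parallel bank: R_p = 1/(1/1.76 + 1/1.94 + 1/8.94) = 0.8365 MΩ.
V_A = 4.71 × 0.8365/7.636 = 0.5159 V.
I(R_F) = V_A / R_F = 0.5159/1.94 = 0.2659 µA.
(Check via current divider: I_total = 0.6168 µA; share G_k/ΣG = 0.4312 → same result.)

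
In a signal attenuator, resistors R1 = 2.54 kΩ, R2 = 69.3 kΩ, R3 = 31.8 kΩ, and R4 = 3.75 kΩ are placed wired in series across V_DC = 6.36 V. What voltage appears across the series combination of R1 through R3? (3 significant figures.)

Series total: ΣR = 2.54 + 69.3 + 31.8 + 3.75 = 107.4 kΩ.
R_{R1..R3} = 2.54 + 69.3 + 31.8 = 103.6 kΩ.
By the voltage-divider rule, V = 6.36 × 103.6/107.4 = 6.138 V.

V ≈ 6.14 V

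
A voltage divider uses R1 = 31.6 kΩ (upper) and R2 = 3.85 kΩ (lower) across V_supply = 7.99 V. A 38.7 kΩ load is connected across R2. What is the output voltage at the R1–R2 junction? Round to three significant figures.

V_out ≈ 0.797 V

First combine the lower leg with the load: R2 ‖ R_L = 3.502 kΩ.
Now apply the divider: V_out = 7.99 × 0.09976 = 0.7971 V.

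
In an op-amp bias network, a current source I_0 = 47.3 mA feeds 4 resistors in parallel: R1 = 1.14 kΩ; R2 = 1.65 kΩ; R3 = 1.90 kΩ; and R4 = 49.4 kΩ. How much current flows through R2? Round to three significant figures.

Conductances: ΣG = 1/1.14 + 1/1.65 + 1/1.90 + 1/49.4 = 2.030 (1/kΩ).
By the current-divider rule, I = I_0 · G_k/ΣG = 47.3 × 0.2986 = 14.12 mA.

I ≈ 14.1 mA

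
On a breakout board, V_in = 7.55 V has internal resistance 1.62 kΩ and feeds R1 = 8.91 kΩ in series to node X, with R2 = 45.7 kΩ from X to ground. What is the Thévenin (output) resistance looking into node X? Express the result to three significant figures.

R1' = 1.62 + 8.91 = 10.53 kΩ (source resistance + R1).
Looking into X with the source shorted: R_th = R1'·R2/(R1'+R2) = 10.53 × 45.7/56.23 = 8.558 kΩ.

R_th ≈ 8.56 kΩ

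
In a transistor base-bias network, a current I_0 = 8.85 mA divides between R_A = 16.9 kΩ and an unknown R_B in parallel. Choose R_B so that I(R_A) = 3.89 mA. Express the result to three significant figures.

The fraction through R_A equals R_B/(R_A+R_B).
With f = 0.4395, R_B = R_A · f/(1−f) = 16.9 × 0.7843 = 13.25 kΩ.

R_B ≈ 13.3 kΩ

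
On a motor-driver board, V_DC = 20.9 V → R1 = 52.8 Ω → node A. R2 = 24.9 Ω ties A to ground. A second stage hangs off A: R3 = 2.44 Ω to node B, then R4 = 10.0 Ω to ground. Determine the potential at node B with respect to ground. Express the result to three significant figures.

V_B ≈ 2.28 V

Node A sees R2 in parallel with the series input of stage 2, R3 + R4 = 12.44 Ω.
Effective lower resistance at A: R2 ‖ 12.44 = 8.296 Ω.
So V_A = 20.9 × 0.1358 = 2.838 V.
Then the unloaded second divider: V_B = V_A × R4/(R3+R4) = 2.838 × 0.8039 = 2.281 V.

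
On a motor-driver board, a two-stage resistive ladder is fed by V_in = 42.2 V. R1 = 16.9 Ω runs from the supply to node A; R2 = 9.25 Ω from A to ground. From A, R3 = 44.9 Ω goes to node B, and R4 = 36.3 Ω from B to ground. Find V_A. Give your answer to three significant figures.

V_A ≈ 13.9 V

Node A sees R2 in parallel with the series input of stage 2, R3 + R4 = 81.20 Ω.
Effective lower resistance at A: R2 ‖ 81.20 = 8.304 Ω.
V_A = 42.2 × 8.304/(16.9 + 8.304) = 13.90 V.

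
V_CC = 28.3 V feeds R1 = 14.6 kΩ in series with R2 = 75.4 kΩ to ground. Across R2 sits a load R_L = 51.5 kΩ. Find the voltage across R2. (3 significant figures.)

V_out ≈ 19.2 V

The load sits in parallel with R2, giving an effective lower resistance R2' = R2·R_L/(R2+R_L) = 30.60 kΩ.
Now apply the divider: V_out = 28.3 × 0.6770 = 19.16 V.
(Unloaded it would be 23.7 V; the load pulls it down.)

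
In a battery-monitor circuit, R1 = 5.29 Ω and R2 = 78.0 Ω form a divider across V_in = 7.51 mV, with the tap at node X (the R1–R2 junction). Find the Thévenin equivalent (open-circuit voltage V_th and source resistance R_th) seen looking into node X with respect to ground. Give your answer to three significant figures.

V_th ≈ 7.03 mV, R_th ≈ 4.95 Ω

With X open, the divider is unloaded: V_th = 7.51 × 78.0/83.29 = 7.033 mV.
Looking into X with the source shorted: R_th = R1·R2/(R1+R2) = 5.290 × 78.0/83.29 = 4.954 Ω.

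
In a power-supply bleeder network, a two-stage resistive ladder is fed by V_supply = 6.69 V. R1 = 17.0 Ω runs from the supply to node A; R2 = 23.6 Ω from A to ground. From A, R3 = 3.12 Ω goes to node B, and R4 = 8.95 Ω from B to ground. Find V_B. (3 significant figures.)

V_B ≈ 1.59 V

The second stage (R3 + R4 = 12.07 Ω) loads node A in parallel with R2.
R2 ‖ (R3+R4) = 7.986 Ω.
V_A = 6.69 × 7.986/(17.0 + 7.986) = 2.138 V.
V_B = V_A × 0.7415 = 1.585 V.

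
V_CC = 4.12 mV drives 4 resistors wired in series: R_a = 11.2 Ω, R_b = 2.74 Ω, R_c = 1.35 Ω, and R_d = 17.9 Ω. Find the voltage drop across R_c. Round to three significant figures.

Series total: ΣR = 11.2 + 2.74 + 1.35 + 17.9 = 33.19 Ω.
V = V_CC · R/ΣR = 4.12 × 0.04067 = 0.1676 mV.

V ≈ 0.168 mV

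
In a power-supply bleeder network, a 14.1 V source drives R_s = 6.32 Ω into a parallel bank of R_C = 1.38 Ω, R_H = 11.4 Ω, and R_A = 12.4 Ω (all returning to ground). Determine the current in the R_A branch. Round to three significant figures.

I ≈ 0.171 A

Combine the parallel branches: R_p = (1/1.38 + 1/11.4 + 1/12.4)⁻¹ = 1.120 Ω.
V_A = 14.1 × 1.120/7.440 = 2.122 V.
I(R_A) = V_A / R_A = 2.122/12.4 = 0.1712 A.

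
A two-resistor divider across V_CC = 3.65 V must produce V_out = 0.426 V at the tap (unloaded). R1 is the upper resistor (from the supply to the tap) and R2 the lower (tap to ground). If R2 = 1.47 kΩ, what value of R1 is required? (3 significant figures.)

R1 ≈ 11.1 kΩ

The divider ratio is R2/(R1+R2) = 0.426/3.65 = 0.1167.
Rearranging, R1 = R2·(1−k)/k = 1.47 × 7.568 = 11.13 kΩ.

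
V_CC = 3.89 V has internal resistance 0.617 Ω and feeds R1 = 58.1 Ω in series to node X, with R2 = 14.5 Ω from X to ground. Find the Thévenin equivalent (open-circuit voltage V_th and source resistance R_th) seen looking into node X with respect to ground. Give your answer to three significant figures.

V_th ≈ 0.770 V, R_th ≈ 11.6 Ω

R1' = 0.617 + 58.1 = 58.72 Ω (source resistance + R1).
With X open, the divider is unloaded: V_th = 3.89 × 14.5/73.22 = 0.7704 V.
Looking into X with the source shorted: R_th = R1'·R2/(R1'+R2) = 58.72 × 14.5/73.22 = 11.63 Ω.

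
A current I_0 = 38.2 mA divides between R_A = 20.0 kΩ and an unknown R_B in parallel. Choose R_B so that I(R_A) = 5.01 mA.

Two-branch current divider: I_A = I_0 · R_B/(R_A + R_B).
5.01/38.2 = R_B/(R_A + R_B) → R_B = R_A · (0.1312)/(1 − 0.1312) = 20.0 × 0.1509 = 3.019 kΩ.

R_B ≈ 3.02 kΩ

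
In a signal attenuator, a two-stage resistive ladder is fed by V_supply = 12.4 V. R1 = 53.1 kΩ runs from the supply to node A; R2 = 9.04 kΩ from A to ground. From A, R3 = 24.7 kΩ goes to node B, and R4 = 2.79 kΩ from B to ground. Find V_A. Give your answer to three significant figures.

Looking into the second stage from A: R3 + R4 = 27.49 kΩ appears in parallel with R2.
R2 ‖ (R3+R4) = 6.803 kΩ.
So V_A = 12.4 × 0.1136 = 1.408 V.

V_A ≈ 1.41 V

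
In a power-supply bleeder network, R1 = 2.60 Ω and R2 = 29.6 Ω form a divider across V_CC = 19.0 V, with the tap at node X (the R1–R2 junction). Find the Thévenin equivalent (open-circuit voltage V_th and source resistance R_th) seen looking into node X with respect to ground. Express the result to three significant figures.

V_th is the unloaded tap voltage: V_CC · R2/(R1+R2) = 19.0 × 0.9193 = 17.47 V.
With V_CC suppressed (replaced by a short), R_th = R1 ‖ R2 = (2.600 × 29.6)/(2.600 + 29.6) = 2.390 Ω.

V_th ≈ 17.5 V, R_th ≈ 2.39 Ω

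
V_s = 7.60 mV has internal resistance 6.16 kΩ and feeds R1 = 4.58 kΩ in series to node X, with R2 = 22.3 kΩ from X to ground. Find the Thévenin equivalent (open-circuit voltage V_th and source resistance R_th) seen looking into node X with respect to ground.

V_th ≈ 5.13 mV, R_th ≈ 7.25 kΩ

R1' = 6.16 + 4.58 = 10.74 kΩ (source resistance + R1).
V_th is the unloaded tap voltage: V_s · R2/(R1'+R2) = 7.60 × 0.6749 = 5.130 mV.
With V_s suppressed (replaced by a short), R_th = R1' ‖ R2 = (10.74 × 22.3)/(10.74 + 22.3) = 7.249 kΩ.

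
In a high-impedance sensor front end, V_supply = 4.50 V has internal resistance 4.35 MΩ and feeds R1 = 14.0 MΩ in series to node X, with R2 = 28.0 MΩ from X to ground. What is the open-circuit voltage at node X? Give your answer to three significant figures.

R1' = 4.35 + 14.0 = 18.35 MΩ (source resistance + R1).
Open-circuit (no load on X): V_th = V_supply · R2/(R1' + R2) = 4.50 × 28.0/(18.35 + 28.0) = 2.718 V.

V_th ≈ 2.72 V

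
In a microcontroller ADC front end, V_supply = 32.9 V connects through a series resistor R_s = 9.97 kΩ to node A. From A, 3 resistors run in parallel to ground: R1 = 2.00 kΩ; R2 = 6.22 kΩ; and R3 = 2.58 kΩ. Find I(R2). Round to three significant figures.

I ≈ 0.462 mA

Combine the parallel branches: R_p = (1/2.00 + 1/6.22 + 1/2.58)⁻¹ = 0.9539 kΩ.
V_A = 32.9 × 0.9539/10.92 = 2.873 V.
I(R2) = V_A / R2 = 2.873/6.22 = 0.4619 mA.
(Check via current divider: I_total = 3.012 mA; share G_k/ΣG = 0.1534 → same result.)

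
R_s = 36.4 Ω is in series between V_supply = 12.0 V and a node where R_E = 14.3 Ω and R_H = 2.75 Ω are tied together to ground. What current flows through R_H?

I ≈ 0.260 A

Combine the parallel branches: R_p = (1/14.3 + 1/2.75)⁻¹ = 2.306 Ω.
V_A by voltage divider: V_A = 12.0 × 2.306/(36.4 + 2.306) = 0.7151 V.
I(R_H) = V_A / R_H = 0.7151/2.75 = 0.2600 A.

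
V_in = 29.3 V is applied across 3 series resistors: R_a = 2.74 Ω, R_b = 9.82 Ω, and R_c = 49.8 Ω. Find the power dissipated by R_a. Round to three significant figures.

P ≈ 0.605 W

Series current I = V_in/ΣR = 29.3/62.36 = 0.4699 A.
P = I²R = 0.2208 × 2.74 = 0.6049 W.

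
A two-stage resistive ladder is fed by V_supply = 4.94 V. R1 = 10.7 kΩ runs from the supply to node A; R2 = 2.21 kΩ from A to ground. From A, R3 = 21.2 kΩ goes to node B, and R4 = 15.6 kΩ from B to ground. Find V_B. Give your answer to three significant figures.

Looking into the second stage from A: R3 + R4 = 36.80 kΩ appears in parallel with R2.
R2 ‖ (R3+R4) = 2.085 kΩ.
So V_A = 4.94 × 0.1631 = 0.8056 V.
Stage 2 is unloaded, so V_B = V_A · R4/(R3+R4) = 0.8056 × 15.6/36.80 = 0.3415 V.

V_B ≈ 0.341 V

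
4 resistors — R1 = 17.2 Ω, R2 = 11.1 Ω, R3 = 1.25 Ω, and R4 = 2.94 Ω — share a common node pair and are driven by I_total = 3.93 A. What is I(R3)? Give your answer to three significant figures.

Conductances: ΣG = 1/17.2 + 1/11.1 + 1/1.25 + 1/2.94 = 1.288 (1/Ω).
Current divider: I(R3) = I_total · G_k/ΣG = 3.93 × (0.8000/1.288) = 3.93 × 0.6209 = 2.440 A.

I ≈ 2.44 A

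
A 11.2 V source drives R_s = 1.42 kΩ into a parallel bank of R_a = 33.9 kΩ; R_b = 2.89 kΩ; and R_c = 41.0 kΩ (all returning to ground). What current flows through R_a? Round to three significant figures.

I ≈ 0.211 mA

Parallel bank: R_p = 1/(1/33.9 + 1/2.89 + 1/41.0) = 2.501 kΩ.
V_A = 11.2 × 2.501/3.921 = 7.143 V.
I(R_a) = V_A / R_a = 7.143/33.9 = 0.2107 mA.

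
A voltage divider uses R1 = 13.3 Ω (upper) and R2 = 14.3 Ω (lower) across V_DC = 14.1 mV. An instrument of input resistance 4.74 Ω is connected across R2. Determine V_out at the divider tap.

V_out ≈ 2.98 mV

The load sits in parallel with R2, giving an effective lower resistance R2' = R2·R_L/(R2+R_L) = 3.560 Ω.
Then V_out = V_DC · R2'/(R1 + R2') = 14.1 × 3.560/16.86 = 2.977 mV.
(Unloaded it would be 7.31 mV; the load pulls it down.)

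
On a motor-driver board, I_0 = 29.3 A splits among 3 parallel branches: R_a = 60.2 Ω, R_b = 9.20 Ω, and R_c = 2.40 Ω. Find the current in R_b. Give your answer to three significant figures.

I ≈ 5.88 A

ΣG = 1/60.2 + 1/9.20 + 1/2.40 = 0.5420.
Current divider: I(R_b) = I_0 · G_k/ΣG = 29.3 × (0.1087/0.5420) = 29.3 × 0.2006 = 5.876 A.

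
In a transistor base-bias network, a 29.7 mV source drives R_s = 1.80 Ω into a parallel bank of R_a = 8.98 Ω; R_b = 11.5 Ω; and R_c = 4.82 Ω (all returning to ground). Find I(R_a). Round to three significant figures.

I ≈ 1.91 mA

Equivalent of the parallel group: R_p = 2.464 Ω.
V_A = 29.7 × 2.464/4.264 = 17.16 mV.
Branch current I = V_A/R_a = 17.16/8.98 = 1.911 mA.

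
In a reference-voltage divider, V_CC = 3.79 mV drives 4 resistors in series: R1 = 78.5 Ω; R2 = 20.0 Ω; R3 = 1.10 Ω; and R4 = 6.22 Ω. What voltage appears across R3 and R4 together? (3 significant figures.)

Series total: ΣR = 78.5 + 20.0 + 1.10 + 6.22 = 105.8 Ω.
R_{R3..R4} = 1.10 + 6.22 = 7.320 Ω.
Voltage divider: V = V_CC · (7.320 / 105.8) = 3.79 × 0.06917 = 0.2622 mV.

V ≈ 0.262 mV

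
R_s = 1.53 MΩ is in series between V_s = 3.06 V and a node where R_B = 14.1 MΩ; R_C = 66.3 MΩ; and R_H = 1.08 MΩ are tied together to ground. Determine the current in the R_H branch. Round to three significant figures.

I ≈ 1.11 µA

Parallel bank: R_p = 1/(1/14.1 + 1/66.3 + 1/1.08) = 0.9882 MΩ.
V_A = 3.06 × 0.9882/2.518 = 1.201 V.
Branch current I = V_A/R_H = 1.201/1.08 = 1.112 µA.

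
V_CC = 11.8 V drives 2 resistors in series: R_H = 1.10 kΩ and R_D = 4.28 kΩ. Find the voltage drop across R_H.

Total series resistance ΣR = 1.10 + 4.28 = 5.380 kΩ.
By the voltage-divider rule, V = 11.8 × 1.100/5.380 = 2.413 V.

V ≈ 2.41 V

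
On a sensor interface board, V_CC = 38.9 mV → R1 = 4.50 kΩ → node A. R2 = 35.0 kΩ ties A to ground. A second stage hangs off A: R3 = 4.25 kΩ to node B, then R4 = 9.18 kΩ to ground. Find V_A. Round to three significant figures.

V_A ≈ 26.6 mV

Node A sees R2 in parallel with the series input of stage 2, R3 + R4 = 13.43 kΩ.
Effective lower resistance at A: R2 ‖ 13.43 = 9.706 kΩ.
V_A = 38.9 × 9.706/(4.50 + 9.706) = 26.58 mV.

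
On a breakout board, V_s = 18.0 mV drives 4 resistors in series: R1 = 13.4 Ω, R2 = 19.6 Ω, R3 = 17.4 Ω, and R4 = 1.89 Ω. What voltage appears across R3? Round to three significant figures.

V ≈ 5.99 mV

ΣR = 13.4 + 19.6 + 17.4 + 1.89 = 52.29 Ω.
Voltage divider: V = V_s · (17.40 / 52.29) = 18.0 × 0.3328 = 5.990 mV.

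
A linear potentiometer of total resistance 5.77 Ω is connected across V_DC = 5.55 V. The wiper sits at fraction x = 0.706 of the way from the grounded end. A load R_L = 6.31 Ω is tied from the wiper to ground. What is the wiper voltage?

Split the track: R_lower = x·R_p = 4.074 Ω, R_upper = (1−x)·R_p = 1.696 Ω.
Lower segment in parallel with the load: 4.074 ‖ 6.31 = 2.475 Ω.
V_out = 5.55 × 2.475/(1.696 + 2.475) = 3.293 V.
(Unloaded: V_out = x·V_DC = 3.92 V.)

V_out ≈ 3.29 V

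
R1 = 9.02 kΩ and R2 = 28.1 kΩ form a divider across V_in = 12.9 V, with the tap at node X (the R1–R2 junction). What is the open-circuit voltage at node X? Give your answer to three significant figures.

V_th ≈ 9.77 V

Open-circuit (no load on X): V_th = V_in · R2/(R1 + R2) = 12.9 × 28.1/(9.020 + 28.1) = 9.765 V.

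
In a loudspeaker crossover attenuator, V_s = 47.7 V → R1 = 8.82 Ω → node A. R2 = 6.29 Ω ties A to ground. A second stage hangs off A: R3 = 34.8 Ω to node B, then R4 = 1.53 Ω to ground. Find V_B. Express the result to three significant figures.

Node A sees R2 in parallel with the series input of stage 2, R3 + R4 = 36.33 Ω.
Effective lower resistance at A: R2 ‖ 36.33 = 5.362 Ω.
First divider: V_A = V_s · 5.362/(8.82 + 5.362) = 18.03 V.
Then the unloaded second divider: V_B = V_A × R4/(R3+R4) = 18.03 × 0.04211 = 0.7595 V.

V_B ≈ 0.759 V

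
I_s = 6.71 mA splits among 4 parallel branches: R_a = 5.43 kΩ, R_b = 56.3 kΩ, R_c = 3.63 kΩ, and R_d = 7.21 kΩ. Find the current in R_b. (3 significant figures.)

I ≈ 0.193 mA

Total conductance ΣG = 1/5.43 + 1/56.3 + 1/3.63 + 1/7.21 = 0.6161 (units of 1/kΩ).
Current divider: I(R_b) = I_s · G_k/ΣG = 6.71 × (0.01776/0.6161) = 6.71 × 0.02883 = 0.1934 mA.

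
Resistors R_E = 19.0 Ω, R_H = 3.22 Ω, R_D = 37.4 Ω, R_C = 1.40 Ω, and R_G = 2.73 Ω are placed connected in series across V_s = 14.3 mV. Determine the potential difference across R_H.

Total series resistance ΣR = 19.0 + 3.22 + 37.4 + 1.40 + 2.73 = 63.75 Ω.
By the voltage-divider rule, V = 14.3 × 3.220/63.75 = 0.7223 mV.

V ≈ 0.722 mV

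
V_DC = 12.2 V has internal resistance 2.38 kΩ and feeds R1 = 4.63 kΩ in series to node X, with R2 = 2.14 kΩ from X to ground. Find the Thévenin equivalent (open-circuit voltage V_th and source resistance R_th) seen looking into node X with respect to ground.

R1' = 2.38 + 4.63 = 7.010 kΩ (source resistance + R1).
V_th is the unloaded tap voltage: V_DC · R2/(R1'+R2) = 12.2 × 0.2339 = 2.853 V.
With V_DC suppressed (replaced by a short), R_th = R1' ‖ R2 = (7.010 × 2.14)/(7.010 + 2.14) = 1.639 kΩ.

V_th ≈ 2.85 V, R_th ≈ 1.64 kΩ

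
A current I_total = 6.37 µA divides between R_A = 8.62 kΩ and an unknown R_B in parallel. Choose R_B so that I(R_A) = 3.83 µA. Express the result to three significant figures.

R_B ≈ 13.0 kΩ

In a two-way split, I_A/I_total = R_B/(R_A + R_B).
3.83/6.37 = R_B/(R_A + R_B) → R_B = R_A · (0.6013)/(1 − 0.6013) = 8.62 × 1.508 = 13.00 kΩ.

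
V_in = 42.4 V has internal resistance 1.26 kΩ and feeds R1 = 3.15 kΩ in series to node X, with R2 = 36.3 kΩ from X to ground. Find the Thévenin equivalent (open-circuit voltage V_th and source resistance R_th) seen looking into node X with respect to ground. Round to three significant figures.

R1' = 1.26 + 3.15 = 4.410 kΩ (source resistance + R1).
V_th is the unloaded tap voltage: V_in · R2/(R1'+R2) = 42.4 × 0.8917 = 37.81 V.
Looking into X with the source shorted: R_th = R1'·R2/(R1'+R2) = 4.410 × 36.3/40.71 = 3.932 kΩ.

V_th ≈ 37.8 V, R_th ≈ 3.93 kΩ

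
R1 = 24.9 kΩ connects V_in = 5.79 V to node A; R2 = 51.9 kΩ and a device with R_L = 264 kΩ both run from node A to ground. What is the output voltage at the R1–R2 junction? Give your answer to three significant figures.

V_out ≈ 3.68 V

First combine the lower leg with the load: R2 ‖ R_L = 43.37 kΩ.
Then V_out = V_in · R2'/(R1 + R2') = 5.79 × 43.37/68.27 = 3.678 V.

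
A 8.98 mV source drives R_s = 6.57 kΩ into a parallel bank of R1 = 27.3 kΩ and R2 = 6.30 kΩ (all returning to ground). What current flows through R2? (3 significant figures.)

I ≈ 0.624 µA

Equivalent of the parallel group: R_p = 5.119 kΩ.
V_A by voltage divider: V_A = 8.98 × 5.119/(6.57 + 5.119) = 3.933 mV.
I(R2) = V_A / R2 = 3.933/6.30 = 0.6242 µA.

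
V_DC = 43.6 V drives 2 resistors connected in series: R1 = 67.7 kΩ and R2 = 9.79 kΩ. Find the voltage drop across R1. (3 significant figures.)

V ≈ 38.1 V

Series total: ΣR = 67.7 + 9.79 = 77.49 kΩ.
By the voltage-divider rule, V = 43.6 × 67.70/77.49 = 38.09 V.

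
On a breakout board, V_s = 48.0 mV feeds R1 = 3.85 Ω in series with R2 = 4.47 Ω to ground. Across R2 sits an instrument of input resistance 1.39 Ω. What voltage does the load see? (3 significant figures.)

R2 ‖ R_L = (4.47 × 1.39)/(4.47 + 1.39) = 1.060 Ω.
Voltage divider with the loaded lower leg: V_out = 48.0 × 1.060/(3.85 + 1.060) = 48.0 × 0.2159 = 10.36 mV.

V_out ≈ 10.4 mV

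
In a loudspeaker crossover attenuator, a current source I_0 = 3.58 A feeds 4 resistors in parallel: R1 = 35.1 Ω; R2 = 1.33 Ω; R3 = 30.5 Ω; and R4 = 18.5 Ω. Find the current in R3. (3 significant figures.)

I ≈ 0.135 A

ΣG = 1/35.1 + 1/1.33 + 1/30.5 + 1/18.5 = 0.8672.
By the current-divider rule, I = I_0 · G_k/ΣG = 3.58 × 0.03781 = 0.1354 A.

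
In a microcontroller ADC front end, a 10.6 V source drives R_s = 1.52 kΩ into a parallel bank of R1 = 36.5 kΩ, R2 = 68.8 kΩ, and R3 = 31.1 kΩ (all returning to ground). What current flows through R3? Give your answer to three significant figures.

Equivalent of the parallel group: R_p = 13.50 kΩ.
V_A by voltage divider: V_A = 10.6 × 13.50/(1.52 + 13.50) = 9.527 V.
I(R3) = V_A / R3 = 9.527/31.1 = 0.3063 mA.
(Check via current divider: I_total = 0.7058 mA; share G_k/ΣG = 0.4340 → same result.)

I ≈ 0.306 mA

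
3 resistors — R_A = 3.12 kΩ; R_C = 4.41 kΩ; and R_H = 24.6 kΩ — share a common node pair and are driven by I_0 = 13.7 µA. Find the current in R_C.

I ≈ 5.28 µA

Total conductance ΣG = 1/3.12 + 1/4.41 + 1/24.6 = 0.5879 (units of 1/kΩ).
R_C takes the fraction G_k/ΣG = 0.2268/0.5879 = 0.3857, so I = 13.7 × 0.3857 = 5.284 µA.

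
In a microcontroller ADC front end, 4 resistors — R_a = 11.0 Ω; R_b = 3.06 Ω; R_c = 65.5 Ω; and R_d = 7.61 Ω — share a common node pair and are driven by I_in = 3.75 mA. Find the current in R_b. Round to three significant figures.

I ≈ 2.17 mA

Conductances: ΣG = 1/11.0 + 1/3.06 + 1/65.5 + 1/7.61 = 0.5644 (1/Ω).
R_b takes the fraction G_k/ΣG = 0.3268/0.5644 = 0.5790, so I = 3.75 × 0.5790 = 2.171 mA.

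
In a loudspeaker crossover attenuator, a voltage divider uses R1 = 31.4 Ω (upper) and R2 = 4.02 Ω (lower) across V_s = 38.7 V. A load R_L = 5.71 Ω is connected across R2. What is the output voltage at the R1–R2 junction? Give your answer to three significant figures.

V_out ≈ 2.70 V

The load sits in parallel with R2, giving an effective lower resistance R2' = R2·R_L/(R2+R_L) = 2.359 Ω.
Then V_out = V_s · R2'/(R1 + R2') = 38.7 × 2.359/33.76 = 2.704 V.
(Unloaded it would be 4.39 V; the load pulls it down.)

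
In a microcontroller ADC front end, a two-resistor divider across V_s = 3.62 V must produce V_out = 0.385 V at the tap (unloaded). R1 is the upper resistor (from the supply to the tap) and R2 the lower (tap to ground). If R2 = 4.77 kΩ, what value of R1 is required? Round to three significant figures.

R1 ≈ 40.1 kΩ

V_out/V_s = R2/(R1+R2) = 0.1064.
So R1 = R2 · (V_s/V_out − 1) = 4.77 × (3.62/0.385 − 1) = 4.77 × 8.403 = 40.08 kΩ.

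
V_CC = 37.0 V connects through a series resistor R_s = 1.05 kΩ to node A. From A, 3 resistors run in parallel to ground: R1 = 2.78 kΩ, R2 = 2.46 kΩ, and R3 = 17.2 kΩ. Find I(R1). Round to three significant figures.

I ≈ 7.13 mA

Equivalent of the parallel group: R_p = 1.213 kΩ.
V_A = 37.0 × 1.213/2.263 = 19.83 V.
Branch current I = V_A/R1 = 19.83/2.78 = 7.134 mA.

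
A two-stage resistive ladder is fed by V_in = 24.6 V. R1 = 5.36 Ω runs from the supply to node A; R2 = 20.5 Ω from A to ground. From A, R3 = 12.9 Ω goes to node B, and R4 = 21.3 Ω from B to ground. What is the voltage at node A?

V_A ≈ 17.3 V

Node A sees R2 in parallel with the series input of stage 2, R3 + R4 = 34.20 Ω.
Effective lower resistance at A: R2 ‖ 34.20 = 12.82 Ω.
So V_A = 24.6 × 0.7051 = 17.35 V.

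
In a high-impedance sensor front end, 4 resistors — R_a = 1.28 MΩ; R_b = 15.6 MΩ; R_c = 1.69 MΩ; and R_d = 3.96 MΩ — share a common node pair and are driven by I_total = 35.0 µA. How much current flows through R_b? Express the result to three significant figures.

Conductances: ΣG = 1/1.28 + 1/15.6 + 1/1.69 + 1/3.96 = 1.690 (1/MΩ).
R_b takes the fraction G_k/ΣG = 0.06410/1.690 = 0.03794, so I = 35.0 × 0.03794 = 1.328 µA.

I ≈ 1.33 µA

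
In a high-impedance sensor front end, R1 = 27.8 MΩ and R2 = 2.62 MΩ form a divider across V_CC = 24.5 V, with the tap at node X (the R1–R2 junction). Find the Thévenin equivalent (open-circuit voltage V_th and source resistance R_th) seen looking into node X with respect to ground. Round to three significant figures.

Open-circuit (no load on X): V_th = V_CC · R2/(R1 + R2) = 24.5 × 2.62/(27.80 + 2.62) = 2.110 V.
With V_CC suppressed (replaced by a short), R_th = R1 ‖ R2 = (27.80 × 2.62)/(27.80 + 2.62) = 2.394 MΩ.

V_th ≈ 2.11 V, R_th ≈ 2.39 MΩ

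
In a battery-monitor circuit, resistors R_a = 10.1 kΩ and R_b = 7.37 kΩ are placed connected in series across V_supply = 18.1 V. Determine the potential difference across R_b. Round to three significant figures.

ΣR = 10.1 + 7.37 = 17.47 kΩ.
By the voltage-divider rule, V = 18.1 × 7.370/17.47 = 7.636 V.

V ≈ 7.64 V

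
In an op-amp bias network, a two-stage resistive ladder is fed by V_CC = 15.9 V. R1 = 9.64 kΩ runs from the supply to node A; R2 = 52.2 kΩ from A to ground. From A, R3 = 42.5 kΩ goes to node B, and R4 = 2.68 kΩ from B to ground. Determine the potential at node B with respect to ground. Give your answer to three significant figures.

V_B ≈ 0.675 V

The second stage (R3 + R4 = 45.18 kΩ) loads node A in parallel with R2.
Effective lower resistance at A: R2 ‖ 45.18 = 24.22 kΩ.
V_A = 15.9 × 24.22/(9.64 + 24.22) = 11.37 V.
V_B = V_A × 0.05932 = 0.6746 V.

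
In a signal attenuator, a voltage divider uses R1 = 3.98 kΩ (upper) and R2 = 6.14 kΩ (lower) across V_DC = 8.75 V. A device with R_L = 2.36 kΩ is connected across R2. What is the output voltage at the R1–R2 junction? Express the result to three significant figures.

V_out ≈ 2.62 V

The load sits in parallel with R2, giving an effective lower resistance R2' = R2·R_L/(R2+R_L) = 1.705 kΩ.
Now apply the divider: V_out = 8.75 × 0.2999 = 2.624 V.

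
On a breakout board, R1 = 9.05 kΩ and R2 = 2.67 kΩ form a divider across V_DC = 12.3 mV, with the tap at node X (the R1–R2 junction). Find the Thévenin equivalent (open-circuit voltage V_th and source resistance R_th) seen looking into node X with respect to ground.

With X open, the divider is unloaded: V_th = 12.3 × 2.67/11.72 = 2.802 mV.
With V_DC suppressed (replaced by a short), R_th = R1 ‖ R2 = (9.050 × 2.67)/(9.050 + 2.67) = 2.062 kΩ.

V_th ≈ 2.80 mV, R_th ≈ 2.06 kΩ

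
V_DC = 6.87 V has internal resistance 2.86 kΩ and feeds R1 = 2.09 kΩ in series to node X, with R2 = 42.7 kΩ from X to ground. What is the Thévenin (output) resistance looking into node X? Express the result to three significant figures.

R1' = 2.86 + 2.09 = 4.950 kΩ (source resistance + R1).
With V_DC suppressed (replaced by a short), R_th = R1' ‖ R2 = (4.950 × 42.7)/(4.950 + 42.7) = 4.436 kΩ.

R_th ≈ 4.44 kΩ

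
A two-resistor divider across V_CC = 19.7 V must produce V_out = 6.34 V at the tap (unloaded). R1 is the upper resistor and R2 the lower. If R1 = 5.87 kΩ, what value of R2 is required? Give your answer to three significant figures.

R2 ≈ 2.79 kΩ

The divider ratio is R2/(R1+R2) = 6.34/19.7 = 0.3218.
R2 = R1 · 0.3218/(1 − 0.3218) = 2.786 kΩ.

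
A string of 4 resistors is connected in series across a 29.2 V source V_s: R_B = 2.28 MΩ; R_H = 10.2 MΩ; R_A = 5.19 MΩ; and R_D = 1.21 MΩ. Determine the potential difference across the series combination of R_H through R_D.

Total series resistance ΣR = 2.28 + 10.2 + 5.19 + 1.21 = 18.88 MΩ.
R_{R_H..R_D} = 10.2 + 5.19 + 1.21 = 16.60 MΩ.
V = V_s · R/ΣR = 29.2 × 0.8792 = 25.67 V.

V ≈ 25.7 V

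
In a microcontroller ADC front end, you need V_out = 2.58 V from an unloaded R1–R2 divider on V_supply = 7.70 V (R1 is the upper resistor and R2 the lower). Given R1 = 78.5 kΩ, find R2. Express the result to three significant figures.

R2 ≈ 39.6 kΩ

The divider ratio is R2/(R1+R2) = 2.58/7.70 = 0.3351.
Rearranging, R2 = R1·k/(1−k) = 78.5 × 0.5039 = 39.56 kΩ.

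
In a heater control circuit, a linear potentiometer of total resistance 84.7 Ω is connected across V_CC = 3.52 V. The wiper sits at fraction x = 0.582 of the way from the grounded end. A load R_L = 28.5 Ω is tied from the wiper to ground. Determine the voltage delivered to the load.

Lower segment x·R_p = 49.30 Ω; upper segment (1−x)·R_p = 35.40 Ω.
R_L loads the lower segment: effective lower R = 18.06 Ω.
V_out = 3.52 × 18.06/(35.40 + 18.06) = 1.189 V.
(Unloaded: V_out = x·V_CC = 2.05 V.)

V_out ≈ 1.19 V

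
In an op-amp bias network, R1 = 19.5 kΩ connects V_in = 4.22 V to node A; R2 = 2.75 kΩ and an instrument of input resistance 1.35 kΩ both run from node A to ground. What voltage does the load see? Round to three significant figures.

First combine the lower leg with the load: R2 ‖ R_L = 0.9055 kΩ.
Then V_out = V_in · R2'/(R1 + R2') = 4.22 × 0.9055/20.41 = 0.1873 V.

V_out ≈ 0.187 V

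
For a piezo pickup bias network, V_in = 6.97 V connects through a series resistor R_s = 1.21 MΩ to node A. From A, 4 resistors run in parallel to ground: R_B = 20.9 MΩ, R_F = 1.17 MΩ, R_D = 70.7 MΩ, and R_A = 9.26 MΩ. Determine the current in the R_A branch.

Parallel bank: R_p = 1/(1/20.9 + 1/1.17 + 1/70.7 + 1/9.26) = 0.9759 MΩ.
V_A by voltage divider: V_A = 6.97 × 0.9759/(1.21 + 0.9759) = 3.112 V.
Branch current I = V_A/R_A = 3.112/9.26 = 0.3360 µA.

I ≈ 0.336 µA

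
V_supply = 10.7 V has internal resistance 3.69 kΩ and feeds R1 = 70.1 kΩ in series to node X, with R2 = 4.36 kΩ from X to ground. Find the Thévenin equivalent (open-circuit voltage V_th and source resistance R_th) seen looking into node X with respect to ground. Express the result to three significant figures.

V_th ≈ 0.597 V, R_th ≈ 4.12 kΩ

R1' = 3.69 + 70.1 = 73.79 kΩ (source resistance + R1).
With X open, the divider is unloaded: V_th = 10.7 × 4.36/78.15 = 0.5970 V.
With V_supply suppressed (replaced by a short), R_th = R1' ‖ R2 = (73.79 × 4.36)/(73.79 + 4.36) = 4.117 kΩ.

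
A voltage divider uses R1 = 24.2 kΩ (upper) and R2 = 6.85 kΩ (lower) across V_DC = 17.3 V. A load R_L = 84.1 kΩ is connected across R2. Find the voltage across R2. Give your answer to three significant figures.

R2 ‖ R_L = (6.85 × 84.1)/(6.85 + 84.1) = 6.334 kΩ.
Now apply the divider: V_out = 17.3 × 0.2074 = 3.589 V.
(Unloaded it would be 3.82 V; the load pulls it down.)

V_out ≈ 3.59 V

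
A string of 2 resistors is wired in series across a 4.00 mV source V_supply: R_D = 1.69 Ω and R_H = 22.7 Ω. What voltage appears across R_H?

Series total: ΣR = 1.69 + 22.7 = 24.39 Ω.
V = V_supply · R/ΣR = 4.00 × 0.9307 = 3.723 mV.

V ≈ 3.72 mV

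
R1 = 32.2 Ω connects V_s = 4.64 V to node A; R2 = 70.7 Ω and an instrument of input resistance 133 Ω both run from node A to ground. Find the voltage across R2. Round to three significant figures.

First combine the lower leg with the load: R2 ‖ R_L = 46.16 Ω.
Then V_out = V_s · R2'/(R1 + R2') = 4.64 × 46.16/78.36 = 2.733 V.

V_out ≈ 2.73 V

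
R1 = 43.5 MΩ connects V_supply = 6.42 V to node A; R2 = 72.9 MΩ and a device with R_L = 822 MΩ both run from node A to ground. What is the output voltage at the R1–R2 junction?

V_out ≈ 3.89 V

First combine the lower leg with the load: R2 ‖ R_L = 66.96 MΩ.
Voltage divider with the loaded lower leg: V_out = 6.42 × 66.96/(43.5 + 66.96) = 6.42 × 0.6062 = 3.892 V.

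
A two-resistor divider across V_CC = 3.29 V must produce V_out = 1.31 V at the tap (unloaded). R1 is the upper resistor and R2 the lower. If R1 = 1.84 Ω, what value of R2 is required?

R2 ≈ 1.22 Ω

V_out/V_CC = R2/(R1+R2) = 0.3982.
So R2 = R1 · V_out/(V_CC − V_out) = 1.84 × 1.31/(3.29 − 1.31) = 1.84 × 0.6616 = 1.217 Ω.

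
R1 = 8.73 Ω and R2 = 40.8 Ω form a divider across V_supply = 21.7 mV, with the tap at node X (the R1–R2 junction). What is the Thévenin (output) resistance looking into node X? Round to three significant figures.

R_th ≈ 7.19 Ω

Looking into X with the source shorted: R_th = R1·R2/(R1+R2) = 8.730 × 40.8/49.53 = 7.191 Ω.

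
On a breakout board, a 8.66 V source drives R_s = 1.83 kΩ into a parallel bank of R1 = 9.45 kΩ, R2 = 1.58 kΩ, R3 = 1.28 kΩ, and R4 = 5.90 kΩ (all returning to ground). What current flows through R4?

I ≈ 0.359 mA

Parallel bank: R_p = 1/(1/9.45 + 1/1.58 + 1/1.28 + 1/5.90) = 0.5919 kΩ.
V_A by voltage divider: V_A = 8.66 × 0.5919/(1.83 + 0.5919) = 2.116 V.
I(R4) = V_A / R4 = 2.116/5.90 = 0.3587 mA.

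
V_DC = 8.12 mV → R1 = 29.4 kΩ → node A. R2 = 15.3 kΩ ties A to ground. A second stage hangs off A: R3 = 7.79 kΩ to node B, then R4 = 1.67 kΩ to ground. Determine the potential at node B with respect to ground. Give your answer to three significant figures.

V_B ≈ 0.238 mV

The second stage (R3 + R4 = 9.460 kΩ) loads node A in parallel with R2.
R2 ‖ (R3+R4) = 5.846 kΩ.
First divider: V_A = V_DC · 5.846/(29.4 + 5.846) = 1.347 mV.
Stage 2 is unloaded, so V_B = V_A · R4/(R3+R4) = 1.347 × 1.67/9.460 = 0.2377 mV.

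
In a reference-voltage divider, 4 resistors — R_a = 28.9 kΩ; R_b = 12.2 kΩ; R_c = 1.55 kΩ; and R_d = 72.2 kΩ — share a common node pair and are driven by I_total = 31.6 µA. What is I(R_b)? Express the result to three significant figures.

I ≈ 3.34 µA

Conductances: ΣG = 1/28.9 + 1/12.2 + 1/1.55 + 1/72.2 = 0.7756 (1/kΩ).
R_b takes the fraction G_k/ΣG = 0.08197/0.7756 = 0.1057, so I = 31.6 × 0.1057 = 3.340 µA.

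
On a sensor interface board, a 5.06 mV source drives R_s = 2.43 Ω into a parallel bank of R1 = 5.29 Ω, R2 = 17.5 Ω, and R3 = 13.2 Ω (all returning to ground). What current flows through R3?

Combine the parallel branches: R_p = (1/5.29 + 1/17.5 + 1/13.2)⁻¹ = 3.106 Ω.
V_A = 5.06 × 3.106/5.536 = 2.839 mV.
Branch current I = V_A/R3 = 2.839/13.2 = 0.2151 mA.

I ≈ 0.215 mA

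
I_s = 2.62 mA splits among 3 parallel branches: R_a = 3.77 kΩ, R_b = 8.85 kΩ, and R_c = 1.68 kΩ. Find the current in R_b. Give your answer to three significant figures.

I ≈ 0.304 mA

Conductances: ΣG = 1/3.77 + 1/8.85 + 1/1.68 = 0.9735 (1/kΩ).
By the current-divider rule, I = I_s · G_k/ΣG = 2.62 × 0.1161 = 0.3041 mA.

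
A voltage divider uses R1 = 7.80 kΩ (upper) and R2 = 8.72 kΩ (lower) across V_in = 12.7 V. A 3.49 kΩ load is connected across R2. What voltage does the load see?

V_out ≈ 3.08 V

R2 ‖ R_L = (8.72 × 3.49)/(8.72 + 3.49) = 2.492 kΩ.
Now apply the divider: V_out = 12.7 × 0.2422 = 3.075 V.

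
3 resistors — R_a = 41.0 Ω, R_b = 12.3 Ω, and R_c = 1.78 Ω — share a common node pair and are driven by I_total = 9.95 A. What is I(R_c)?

Conductances: ΣG = 1/41.0 + 1/12.3 + 1/1.78 = 0.6675 (1/Ω).
By the current-divider rule, I = I_total · G_k/ΣG = 9.95 × 0.8417 = 8.375 A.

I ≈ 8.37 A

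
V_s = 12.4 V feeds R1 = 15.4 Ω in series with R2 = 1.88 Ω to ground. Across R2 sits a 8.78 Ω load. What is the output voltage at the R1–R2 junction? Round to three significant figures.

The load sits in parallel with R2, giving an effective lower resistance R2' = R2·R_L/(R2+R_L) = 1.548 Ω.
Then V_out = V_s · R2'/(R1 + R2') = 12.4 × 1.548/16.95 = 1.133 V.
(Unloaded it would be 1.35 V; the load pulls it down.)

V_out ≈ 1.13 V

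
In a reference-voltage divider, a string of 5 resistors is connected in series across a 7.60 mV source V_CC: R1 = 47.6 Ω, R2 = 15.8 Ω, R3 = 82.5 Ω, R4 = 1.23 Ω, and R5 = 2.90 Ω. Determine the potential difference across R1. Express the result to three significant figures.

V ≈ 2.41 mV

ΣR = 47.6 + 15.8 + 82.5 + 1.23 + 2.90 = 150.0 Ω.
By the voltage-divider rule, V = 7.60 × 47.60/150.0 = 2.411 mV.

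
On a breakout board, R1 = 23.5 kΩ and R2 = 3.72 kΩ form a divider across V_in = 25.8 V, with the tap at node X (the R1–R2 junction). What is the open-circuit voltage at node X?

Open-circuit (no load on X): V_th = V_in · R2/(R1 + R2) = 25.8 × 3.72/(23.50 + 3.72) = 3.526 V.

V_th ≈ 3.53 V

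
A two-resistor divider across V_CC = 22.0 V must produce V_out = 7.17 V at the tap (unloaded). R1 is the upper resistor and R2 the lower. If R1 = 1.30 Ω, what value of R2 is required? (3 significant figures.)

Required fraction k = V_out/V_CC = 0.3259.
So R2 = R1 · V_out/(V_CC − V_out) = 1.30 × 7.17/(22.0 − 7.17) = 1.30 × 0.4835 = 0.6285 Ω.

R2 ≈ 0.629 Ω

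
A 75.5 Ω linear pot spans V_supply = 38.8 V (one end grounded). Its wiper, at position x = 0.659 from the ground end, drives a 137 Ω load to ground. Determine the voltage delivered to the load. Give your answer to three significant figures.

Split the track: R_lower = x·R_p = 49.75 Ω, R_upper = (1−x)·R_p = 25.75 Ω.
R_L loads the lower segment: effective lower R = 36.50 Ω.
Then V_out = V_supply · 36.50/(25.75 + 36.50) = 22.75 V.

V_out ≈ 22.8 V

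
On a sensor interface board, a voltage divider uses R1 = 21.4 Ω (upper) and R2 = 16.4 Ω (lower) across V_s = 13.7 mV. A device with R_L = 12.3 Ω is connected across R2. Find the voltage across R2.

V_out ≈ 3.39 mV

First combine the lower leg with the load: R2 ‖ R_L = 7.029 Ω.
Voltage divider with the loaded lower leg: V_out = 13.7 × 7.029/(21.4 + 7.029) = 13.7 × 0.2472 = 3.387 mV.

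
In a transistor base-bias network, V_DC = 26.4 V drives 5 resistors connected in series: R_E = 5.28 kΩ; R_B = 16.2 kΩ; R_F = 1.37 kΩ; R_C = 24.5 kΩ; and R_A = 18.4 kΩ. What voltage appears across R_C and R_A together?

V ≈ 17.2 V

Total series resistance ΣR = 5.28 + 16.2 + 1.37 + 24.5 + 18.4 = 65.75 kΩ.
R_{R_C..R_A} = 24.5 + 18.4 = 42.90 kΩ.
V = V_DC · R/ΣR = 26.4 × 0.6525 = 17.23 V.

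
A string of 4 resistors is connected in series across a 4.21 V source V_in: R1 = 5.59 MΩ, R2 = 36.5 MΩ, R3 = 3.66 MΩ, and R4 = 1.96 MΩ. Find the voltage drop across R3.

V ≈ 0.323 V

Series total: ΣR = 5.59 + 36.5 + 3.66 + 1.96 = 47.71 MΩ.
Voltage divider: V = V_in · (3.660 / 47.71) = 4.21 × 0.07671 = 0.3230 V.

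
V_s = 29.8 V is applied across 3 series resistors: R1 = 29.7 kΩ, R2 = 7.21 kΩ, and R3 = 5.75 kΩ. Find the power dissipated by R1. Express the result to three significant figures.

P ≈ 14.5 mW

ΣR = 42.66 kΩ → I = 29.8/42.66 = 0.6985 mA.
P(R1) = I²·R1 = (0.6985)² × 29.7 = 14.49 mW.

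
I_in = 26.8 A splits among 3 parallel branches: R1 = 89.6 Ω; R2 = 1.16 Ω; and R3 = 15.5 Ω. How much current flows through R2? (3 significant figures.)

Conductances: ΣG = 1/89.6 + 1/1.16 + 1/15.5 = 0.9377 (1/Ω).
R2 takes the fraction G_k/ΣG = 0.8621/0.9377 = 0.9193, so I = 26.8 × 0.9193 = 24.64 A.

I ≈ 24.6 A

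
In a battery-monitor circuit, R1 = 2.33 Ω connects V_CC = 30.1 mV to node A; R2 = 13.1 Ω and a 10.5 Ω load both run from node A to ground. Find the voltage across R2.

The load sits in parallel with R2, giving an effective lower resistance R2' = R2·R_L/(R2+R_L) = 5.828 Ω.
Voltage divider with the loaded lower leg: V_out = 30.1 × 5.828/(2.33 + 5.828) = 30.1 × 0.7144 = 21.50 mV.

V_out ≈ 21.5 mV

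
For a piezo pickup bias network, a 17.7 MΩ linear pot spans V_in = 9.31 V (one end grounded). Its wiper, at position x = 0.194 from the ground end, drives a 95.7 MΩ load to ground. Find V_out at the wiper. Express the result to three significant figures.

V_out ≈ 1.76 V

Lower segment x·R_p = 3.434 MΩ; upper segment (1−x)·R_p = 14.27 MΩ.
Lower segment in parallel with the load: 3.434 ‖ 95.7 = 3.315 MΩ.
V_out = 9.31 × 3.315/(14.27 + 3.315) = 1.755 V.
(Unloaded: V_out = x·V_in = 1.81 V.)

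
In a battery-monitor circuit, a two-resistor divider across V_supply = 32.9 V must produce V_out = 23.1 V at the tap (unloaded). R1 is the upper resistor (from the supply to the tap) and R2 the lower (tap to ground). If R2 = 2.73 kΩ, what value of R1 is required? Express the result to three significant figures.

R1 ≈ 1.16 kΩ

The divider ratio is R2/(R1+R2) = 23.1/32.9 = 0.7021.
So R1 = R2 · (V_supply/V_out − 1) = 2.73 × (32.9/23.1 − 1) = 2.73 × 0.4242 = 1.158 kΩ.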